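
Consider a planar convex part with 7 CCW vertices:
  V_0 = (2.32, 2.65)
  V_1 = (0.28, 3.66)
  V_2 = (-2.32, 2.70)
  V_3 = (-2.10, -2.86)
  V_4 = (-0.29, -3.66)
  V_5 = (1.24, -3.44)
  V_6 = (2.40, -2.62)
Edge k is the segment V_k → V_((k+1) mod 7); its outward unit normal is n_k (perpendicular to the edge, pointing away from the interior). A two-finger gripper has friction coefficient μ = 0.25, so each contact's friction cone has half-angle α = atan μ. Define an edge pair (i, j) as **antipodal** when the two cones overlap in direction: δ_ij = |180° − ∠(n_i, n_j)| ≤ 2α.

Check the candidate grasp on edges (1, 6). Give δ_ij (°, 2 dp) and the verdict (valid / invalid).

δ = 70.60°, invalid

α = atan 0.25 = 14.04°;  2α = 28.07°
edge 1: e_1 = (-2.60, -0.96);  n_1 = (-0.3464, +0.9381)
edge 6: e_6 = (-0.08, +5.27);  n_6 = (+0.9999, +0.0152)
∠(n_1, n_6) = 109.40°
δ = |180° − 109.40°| = 70.60°
70.60° > 2α = 28.07°  →  invalid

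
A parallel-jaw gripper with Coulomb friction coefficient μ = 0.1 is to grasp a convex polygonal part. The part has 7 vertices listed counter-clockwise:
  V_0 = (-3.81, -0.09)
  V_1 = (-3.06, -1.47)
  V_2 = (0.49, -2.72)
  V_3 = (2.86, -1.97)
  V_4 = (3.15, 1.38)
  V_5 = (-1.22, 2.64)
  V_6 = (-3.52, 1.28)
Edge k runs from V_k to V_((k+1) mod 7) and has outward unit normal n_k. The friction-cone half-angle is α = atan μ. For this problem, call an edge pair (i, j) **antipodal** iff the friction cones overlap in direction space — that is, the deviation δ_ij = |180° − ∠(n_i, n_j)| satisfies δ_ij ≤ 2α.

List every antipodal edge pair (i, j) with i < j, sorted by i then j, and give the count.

α = atan 0.1 = 5.71°;  2α = 11.42°
n_0 = (-0.8786, -0.4775)
n_1 = (-0.3321, -0.9432)
n_2 = (+0.3017, -0.9534)
n_3 = (+0.9963, -0.0862)
n_4 = (+0.2770, +0.9609)
n_5 = (-0.5090, +0.8608)
n_6 = (-0.9783, +0.2071)
  (0,1): δ = 137.92°  ·
  (0,2): δ = 100.96°  ·
  (0,3): δ = 33.47°  ·
  (0,4): δ = 45.39°  ·
  (0,5): δ = 92.07°  ·
  (0,6): δ = 139.53°  ·
  (1,2): δ = 143.04°  ·
  (1,3): δ = 75.55°  ·
  (1,4): δ = 3.31°  ✓
  (1,5): δ = 49.99°  ·
  (1,6): δ = 97.45°  ·
  (2,3): δ = 112.51°  ·
  (2,4): δ = 33.64°  ·
  (2,5): δ = 13.04°  ·
  (2,6): δ = 60.49°  ·
  (3,4): δ = 101.14°  ·
  (3,5): δ = 54.46°  ·
  (3,6): δ = 7.00°  ✓
  (4,5): δ = 133.32°  ·
  (4,6): δ = 85.87°  ·
  (5,6): δ = 132.55°  ·
antipodal pairs: 2

count = 2; pairs: (1,4), (3,6)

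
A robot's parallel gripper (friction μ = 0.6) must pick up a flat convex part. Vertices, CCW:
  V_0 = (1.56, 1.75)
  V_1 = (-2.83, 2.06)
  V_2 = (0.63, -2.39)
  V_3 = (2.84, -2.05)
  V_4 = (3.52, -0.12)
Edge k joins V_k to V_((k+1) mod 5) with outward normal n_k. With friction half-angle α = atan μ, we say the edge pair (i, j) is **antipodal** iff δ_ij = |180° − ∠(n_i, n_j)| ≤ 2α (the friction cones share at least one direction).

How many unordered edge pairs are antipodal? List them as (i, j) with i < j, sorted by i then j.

count = 5; pairs: (0,1), (0,2), (1,3), (1,4), (2,4)

α = atan 0.6 = 30.96°;  2α = 61.93°
n_0 = (+0.0704, +0.9975)
n_1 = (-0.7894, -0.6138)
n_2 = (+0.1521, -0.9884)
n_3 = (+0.9432, -0.3323)
n_4 = (+0.6903, +0.7235)
  (0,1): δ = 48.09°  ✓
  (0,2): δ = 12.79°  ✓
  (0,3): δ = 74.63°  ·
  (0,4): δ = 140.39°  ·
  (1,2): δ = 119.12°  ·
  (1,3): δ = 57.28°  ✓
  (1,4): δ = 8.48°  ✓
  (2,3): δ = 118.16°  ·
  (2,4): δ = 52.40°  ✓
  (3,4): δ = 114.24°  ·
antipodal pairs: 5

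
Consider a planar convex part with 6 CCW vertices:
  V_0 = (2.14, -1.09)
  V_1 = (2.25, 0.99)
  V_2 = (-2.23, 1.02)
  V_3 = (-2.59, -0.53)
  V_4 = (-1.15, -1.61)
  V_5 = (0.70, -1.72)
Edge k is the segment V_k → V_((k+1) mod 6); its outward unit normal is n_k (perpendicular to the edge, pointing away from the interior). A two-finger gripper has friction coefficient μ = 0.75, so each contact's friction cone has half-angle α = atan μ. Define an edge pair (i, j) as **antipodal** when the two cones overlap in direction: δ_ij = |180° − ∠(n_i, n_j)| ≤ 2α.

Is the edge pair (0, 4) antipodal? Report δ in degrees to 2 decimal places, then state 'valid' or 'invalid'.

δ = 89.62°, invalid

α = atan 0.75 = 36.87°;  2α = 73.74°
edge 0: e_0 = (+0.11, +2.08);  n_0 = (+0.9986, -0.0528)
edge 4: e_4 = (+1.85, -0.11);  n_4 = (-0.0594, -0.9982)
∠(n_0, n_4) = 90.38°
δ = |180° − 90.38°| = 89.62°
89.62° > 2α = 73.74°  →  invalid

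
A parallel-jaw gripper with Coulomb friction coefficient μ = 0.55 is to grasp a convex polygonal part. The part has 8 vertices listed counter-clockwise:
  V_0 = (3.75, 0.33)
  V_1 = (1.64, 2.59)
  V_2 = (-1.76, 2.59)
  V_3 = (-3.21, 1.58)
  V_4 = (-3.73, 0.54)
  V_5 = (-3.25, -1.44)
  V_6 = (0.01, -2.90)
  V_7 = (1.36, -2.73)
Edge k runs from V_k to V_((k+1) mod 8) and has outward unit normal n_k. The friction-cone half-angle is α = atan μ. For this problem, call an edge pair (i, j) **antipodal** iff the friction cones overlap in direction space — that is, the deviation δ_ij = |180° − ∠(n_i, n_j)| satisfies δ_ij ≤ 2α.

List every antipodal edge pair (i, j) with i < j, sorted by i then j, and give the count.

α = atan 0.55 = 28.81°;  2α = 57.62°
n_0 = (+0.7309, +0.6824)
n_1 = (+0.0000, +1.0000)
n_2 = (-0.5716, +0.8206)
n_3 = (-0.8944, +0.4472)
n_4 = (-0.9719, -0.2356)
n_5 = (-0.4087, -0.9127)
n_6 = (+0.1249, -0.9922)
n_7 = (+0.7881, -0.6155)
  (0,1): δ = 133.03°  ·
  (0,2): δ = 98.17°  ·
  (0,3): δ = 69.60°  ·
  (0,4): δ = 29.41°  ✓
  (0,5): δ = 22.84°  ✓
  (0,6): δ = 54.14°  ✓
  (0,7): δ = 98.97°  ·
  (1,2): δ = 145.14°  ·
  (1,3): δ = 116.57°  ·
  (1,4): δ = 76.37°  ·
  (1,5): δ = 24.13°  ✓
  (1,6): δ = 7.18°  ✓
  (1,7): δ = 52.01°  ✓
  (2,3): δ = 151.42°  ·
  (2,4): δ = 111.23°  ·
  (2,5): δ = 58.98°  ·
  (2,6): δ = 27.68°  ✓
  (2,7): δ = 17.15°  ✓
  (3,4): δ = 139.81°  ·
  (3,5): δ = 87.56°  ·
  (3,6): δ = 56.26°  ✓
  (3,7): δ = 11.43°  ✓
  (4,5): δ = 127.75°  ·
  (4,6): δ = 96.45°  ·
  (4,7): δ = 51.62°  ✓
  (5,6): δ = 148.70°  ·
  (5,7): δ = 103.87°  ·
  (6,7): δ = 135.17°  ·
antipodal pairs: 11

count = 11; pairs: (0,4), (0,5), (0,6), (1,5), (1,6), (1,7), (2,6), (2,7), (3,6), (3,7), (4,7)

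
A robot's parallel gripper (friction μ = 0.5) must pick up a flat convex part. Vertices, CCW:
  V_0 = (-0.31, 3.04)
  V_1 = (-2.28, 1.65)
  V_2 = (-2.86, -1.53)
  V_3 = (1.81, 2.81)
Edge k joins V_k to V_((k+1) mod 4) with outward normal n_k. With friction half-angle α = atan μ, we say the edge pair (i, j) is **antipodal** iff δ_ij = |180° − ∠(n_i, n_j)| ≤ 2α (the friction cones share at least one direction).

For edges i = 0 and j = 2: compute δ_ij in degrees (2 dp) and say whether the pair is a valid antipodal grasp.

α = atan 0.5 = 26.57°;  2α = 53.13°
edge 0: e_0 = (-1.97, -1.39);  n_0 = (-0.5765, +0.8171)
edge 2: e_2 = (+4.67, +4.34);  n_2 = (+0.6808, -0.7325)
∠(n_0, n_2) = 172.30°
δ = |180° − 172.30°| = 7.70°
7.70° ≤ 2α = 53.13°  →  valid

δ = 7.70°, valid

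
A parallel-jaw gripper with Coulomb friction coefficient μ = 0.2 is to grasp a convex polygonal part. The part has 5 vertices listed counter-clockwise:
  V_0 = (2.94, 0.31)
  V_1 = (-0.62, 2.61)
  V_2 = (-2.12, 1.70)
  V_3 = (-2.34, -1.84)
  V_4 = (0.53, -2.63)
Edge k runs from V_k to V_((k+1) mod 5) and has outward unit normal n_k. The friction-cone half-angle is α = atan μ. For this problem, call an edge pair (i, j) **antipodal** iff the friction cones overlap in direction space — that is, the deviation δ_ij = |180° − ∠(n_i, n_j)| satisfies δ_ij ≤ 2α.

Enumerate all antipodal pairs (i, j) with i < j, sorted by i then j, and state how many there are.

count = 2; pairs: (0,3), (1,4)

α = atan 0.2 = 11.31°;  2α = 22.62°
n_0 = (+0.5427, +0.8399)
n_1 = (-0.5187, +0.8550)
n_2 = (-0.9981, +0.0620)
n_3 = (-0.2654, -0.9641)
n_4 = (+0.7734, -0.6340)
  (0,1): δ = 115.89°  ·
  (0,2): δ = 60.69°  ·
  (0,3): δ = 17.48°  ✓
  (0,4): δ = 83.52°  ·
  (1,2): δ = 124.80°  ·
  (1,3): δ = 46.63°  ·
  (1,4): δ = 19.41°  ✓
  (2,3): δ = 101.83°  ·
  (2,4): δ = 35.79°  ·
  (3,4): δ = 113.95°  ·
antipodal pairs: 2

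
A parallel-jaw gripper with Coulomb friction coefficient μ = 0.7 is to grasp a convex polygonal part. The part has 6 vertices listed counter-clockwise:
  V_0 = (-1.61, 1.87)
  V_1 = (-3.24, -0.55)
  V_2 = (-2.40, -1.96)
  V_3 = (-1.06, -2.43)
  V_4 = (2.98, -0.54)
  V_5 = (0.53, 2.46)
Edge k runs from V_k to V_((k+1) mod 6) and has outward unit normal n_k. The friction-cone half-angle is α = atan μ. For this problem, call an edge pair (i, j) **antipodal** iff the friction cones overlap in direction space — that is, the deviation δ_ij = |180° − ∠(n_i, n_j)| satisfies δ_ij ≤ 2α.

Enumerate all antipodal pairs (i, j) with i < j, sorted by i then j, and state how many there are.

count = 5; pairs: (0,3), (1,4), (2,4), (2,5), (3,5)

α = atan 0.7 = 34.99°;  2α = 69.98°
n_0 = (-0.8294, +0.5586)
n_1 = (-0.8591, -0.5118)
n_2 = (-0.3310, -0.9436)
n_3 = (+0.4237, -0.9058)
n_4 = (+0.7745, +0.6325)
n_5 = (-0.2658, +0.9640)
  (0,1): δ = 115.25°  ·
  (0,2): δ = 75.37°  ·
  (0,3): δ = 30.97°  ✓
  (0,4): δ = 73.20°  ·
  (0,5): δ = 139.38°  ·
  (1,2): δ = 140.11°  ·
  (1,3): δ = 95.71°  ·
  (1,4): δ = 8.45°  ✓
  (1,5): δ = 74.63°  ·
  (2,3): δ = 135.60°  ·
  (2,4): δ = 31.43°  ✓
  (2,5): δ = 34.74°  ✓
  (3,4): δ = 75.83°  ·
  (3,5): δ = 9.66°  ✓
  (4,5): δ = 113.82°  ·
antipodal pairs: 5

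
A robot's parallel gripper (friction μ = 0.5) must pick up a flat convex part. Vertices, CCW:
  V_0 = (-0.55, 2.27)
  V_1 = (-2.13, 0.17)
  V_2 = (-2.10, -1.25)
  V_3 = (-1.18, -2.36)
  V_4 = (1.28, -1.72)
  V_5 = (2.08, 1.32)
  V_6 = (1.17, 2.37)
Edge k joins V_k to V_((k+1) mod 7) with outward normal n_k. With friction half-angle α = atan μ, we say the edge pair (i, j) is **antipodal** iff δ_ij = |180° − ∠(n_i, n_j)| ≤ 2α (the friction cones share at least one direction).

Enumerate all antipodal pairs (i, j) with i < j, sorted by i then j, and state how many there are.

α = atan 0.5 = 26.57°;  2α = 53.13°
n_0 = (-0.7991, +0.6012)
n_1 = (-0.9998, -0.0211)
n_2 = (-0.7699, -0.6381)
n_3 = (+0.2518, -0.9678)
n_4 = (+0.9671, -0.2545)
n_5 = (+0.7557, +0.6549)
n_6 = (-0.0580, +0.9983)
  (0,1): δ = 141.83°  ·
  (0,2): δ = 103.39°  ·
  (0,3): δ = 38.46°  ✓
  (0,4): δ = 22.21°  ✓
  (0,5): δ = 77.87°  ·
  (0,6): δ = 130.28°  ·
  (1,2): δ = 141.56°  ·
  (1,3): δ = 76.63°  ·
  (1,4): δ = 15.95°  ✓
  (1,5): δ = 39.70°  ✓
  (1,6): δ = 92.12°  ·
  (2,3): δ = 115.07°  ·
  (2,4): δ = 54.40°  ·
  (2,5): δ = 1.26°  ✓
  (2,6): δ = 53.67°  ·
  (3,4): δ = 119.33°  ·
  (3,5): δ = 63.67°  ·
  (3,6): δ = 11.26°  ✓
  (4,5): δ = 124.34°  ·
  (4,6): δ = 71.93°  ·
  (5,6): δ = 127.59°  ·
antipodal pairs: 6

count = 6; pairs: (0,3), (0,4), (1,4), (1,5), (2,5), (3,6)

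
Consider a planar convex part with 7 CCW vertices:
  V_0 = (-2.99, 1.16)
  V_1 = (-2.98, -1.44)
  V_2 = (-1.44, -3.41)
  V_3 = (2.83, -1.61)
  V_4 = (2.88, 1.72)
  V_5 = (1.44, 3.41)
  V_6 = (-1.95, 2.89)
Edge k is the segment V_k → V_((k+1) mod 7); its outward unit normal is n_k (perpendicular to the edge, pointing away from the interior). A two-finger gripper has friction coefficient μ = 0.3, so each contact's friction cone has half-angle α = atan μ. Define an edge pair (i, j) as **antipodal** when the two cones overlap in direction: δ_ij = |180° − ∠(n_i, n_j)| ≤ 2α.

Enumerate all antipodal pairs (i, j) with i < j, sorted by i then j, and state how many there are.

α = atan 0.3 = 16.70°;  2α = 33.40°
n_0 = (-1.0000, -0.0038)
n_1 = (-0.7878, -0.6159)
n_2 = (+0.3884, -0.9215)
n_3 = (+0.9999, -0.0150)
n_4 = (+0.7612, +0.6486)
n_5 = (-0.1516, +0.9884)
n_6 = (-0.8571, +0.5152)
  (0,1): δ = 142.20°  ·
  (0,2): δ = 67.36°  ·
  (0,3): δ = 1.08°  ✓
  (0,4): δ = 40.21°  ·
  (0,5): δ = 98.50°  ·
  (0,6): δ = 148.77°  ·
  (1,2): δ = 105.16°  ·
  (1,3): δ = 38.88°  ·
  (1,4): δ = 2.42°  ✓
  (1,5): δ = 60.71°  ·
  (1,6): δ = 110.97°  ·
  (2,3): δ = 113.72°  ·
  (2,4): δ = 72.42°  ·
  (2,5): δ = 14.14°  ✓
  (2,6): δ = 36.13°  ·
  (3,4): δ = 138.71°  ·
  (3,5): δ = 80.42°  ·
  (3,6): δ = 30.15°  ✓
  (4,5): δ = 121.71°  ·
  (4,6): δ = 71.45°  ·
  (5,6): δ = 129.73°  ·
antipodal pairs: 4

count = 4; pairs: (0,3), (1,4), (2,5), (3,6)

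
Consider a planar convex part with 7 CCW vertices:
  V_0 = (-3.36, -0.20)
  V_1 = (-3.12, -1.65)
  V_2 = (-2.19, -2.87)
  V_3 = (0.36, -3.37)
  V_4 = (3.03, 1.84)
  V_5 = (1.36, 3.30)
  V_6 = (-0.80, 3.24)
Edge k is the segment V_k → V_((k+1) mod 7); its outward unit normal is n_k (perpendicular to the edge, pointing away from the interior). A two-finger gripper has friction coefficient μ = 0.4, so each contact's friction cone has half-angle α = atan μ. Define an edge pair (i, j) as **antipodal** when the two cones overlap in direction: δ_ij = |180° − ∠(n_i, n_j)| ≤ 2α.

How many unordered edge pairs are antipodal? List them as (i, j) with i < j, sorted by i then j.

count = 6; pairs: (0,3), (0,4), (1,4), (2,4), (2,5), (3,6)

α = atan 0.4 = 21.80°;  2α = 43.60°
n_0 = (-0.9866, -0.1633)
n_1 = (-0.7953, -0.6062)
n_2 = (-0.1924, -0.9813)
n_3 = (+0.8899, -0.4561)
n_4 = (+0.6582, +0.7529)
n_5 = (-0.0278, +0.9996)
n_6 = (-0.8022, +0.5970)
  (0,1): δ = 152.08°  ·
  (0,2): δ = 110.49°  ·
  (0,3): δ = 36.53°  ✓
  (0,4): δ = 39.44°  ✓
  (0,5): δ = 82.19°  ·
  (0,6): δ = 133.95°  ·
  (1,2): δ = 138.41°  ·
  (1,3): δ = 64.45°  ·
  (1,4): δ = 11.52°  ✓
  (1,5): δ = 54.27°  ·
  (1,6): δ = 106.03°  ·
  (2,3): δ = 106.04°  ·
  (2,4): δ = 30.07°  ✓
  (2,5): δ = 12.68°  ✓
  (2,6): δ = 64.44°  ·
  (3,4): δ = 104.03°  ·
  (3,5): δ = 61.27°  ·
  (3,6): δ = 9.52°  ✓
  (4,5): δ = 137.25°  ·
  (4,6): δ = 85.49°  ·
  (5,6): δ = 128.25°  ·
antipodal pairs: 6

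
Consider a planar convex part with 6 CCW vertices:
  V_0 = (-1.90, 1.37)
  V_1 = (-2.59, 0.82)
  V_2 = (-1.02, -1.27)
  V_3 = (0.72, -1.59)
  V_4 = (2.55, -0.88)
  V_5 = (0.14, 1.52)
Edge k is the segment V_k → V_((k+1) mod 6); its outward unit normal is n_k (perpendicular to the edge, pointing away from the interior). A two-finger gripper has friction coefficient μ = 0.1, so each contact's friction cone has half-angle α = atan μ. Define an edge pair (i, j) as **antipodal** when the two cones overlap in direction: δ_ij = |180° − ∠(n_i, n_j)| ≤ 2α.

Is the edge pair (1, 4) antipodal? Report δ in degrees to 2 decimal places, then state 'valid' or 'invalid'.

α = atan 0.1 = 5.71°;  2α = 11.42°
edge 1: e_1 = (+1.57, -2.09);  n_1 = (-0.7995, -0.6006)
edge 4: e_4 = (-2.41, +2.40);  n_4 = (+0.7056, +0.7086)
∠(n_1, n_4) = 171.79°
δ = |180° − 171.79°| = 8.21°
8.21° ≤ 2α = 11.42°  →  valid

δ = 8.21°, valid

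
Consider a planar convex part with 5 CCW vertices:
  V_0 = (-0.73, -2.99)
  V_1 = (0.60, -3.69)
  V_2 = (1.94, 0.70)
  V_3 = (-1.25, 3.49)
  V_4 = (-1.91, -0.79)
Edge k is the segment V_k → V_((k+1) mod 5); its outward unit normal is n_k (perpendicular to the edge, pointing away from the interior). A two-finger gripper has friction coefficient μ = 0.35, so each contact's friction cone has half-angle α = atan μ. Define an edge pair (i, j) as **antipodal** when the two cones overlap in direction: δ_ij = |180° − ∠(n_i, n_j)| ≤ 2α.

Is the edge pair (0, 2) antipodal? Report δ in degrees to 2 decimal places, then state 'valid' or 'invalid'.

δ = 13.41°, valid

α = atan 0.35 = 19.29°;  2α = 38.58°
edge 0: e_0 = (+1.33, -0.70);  n_0 = (-0.4657, -0.8849)
edge 2: e_2 = (-3.19, +2.79);  n_2 = (+0.6583, +0.7527)
∠(n_0, n_2) = 166.59°
δ = |180° − 166.59°| = 13.41°
13.41° ≤ 2α = 38.58°  →  valid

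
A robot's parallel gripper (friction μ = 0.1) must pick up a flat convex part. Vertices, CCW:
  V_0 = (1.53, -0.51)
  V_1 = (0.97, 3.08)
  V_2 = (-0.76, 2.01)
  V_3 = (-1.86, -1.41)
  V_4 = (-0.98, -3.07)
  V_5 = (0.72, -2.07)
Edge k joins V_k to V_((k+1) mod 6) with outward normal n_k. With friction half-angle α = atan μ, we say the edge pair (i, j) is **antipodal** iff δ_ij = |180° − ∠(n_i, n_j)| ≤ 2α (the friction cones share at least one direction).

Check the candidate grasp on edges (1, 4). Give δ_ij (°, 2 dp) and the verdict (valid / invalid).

δ = 1.27°, valid

α = atan 0.1 = 5.71°;  2α = 11.42°
edge 1: e_1 = (-1.73, -1.07);  n_1 = (-0.5260, +0.8505)
edge 4: e_4 = (+1.70, +1.00);  n_4 = (+0.5070, -0.8619)
∠(n_1, n_4) = 178.73°
δ = |180° − 178.73°| = 1.27°
1.27° ≤ 2α = 11.42°  →  valid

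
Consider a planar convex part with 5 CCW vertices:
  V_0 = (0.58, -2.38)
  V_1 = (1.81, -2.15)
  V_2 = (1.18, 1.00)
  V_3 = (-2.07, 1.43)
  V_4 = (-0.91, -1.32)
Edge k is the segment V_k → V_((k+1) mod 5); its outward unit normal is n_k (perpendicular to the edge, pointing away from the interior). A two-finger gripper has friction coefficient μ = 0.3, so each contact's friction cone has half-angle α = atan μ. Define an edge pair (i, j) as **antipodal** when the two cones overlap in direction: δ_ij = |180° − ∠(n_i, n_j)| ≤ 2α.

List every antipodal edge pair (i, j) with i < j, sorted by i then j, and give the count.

α = atan 0.3 = 16.70°;  2α = 33.40°
n_0 = (+0.1838, -0.9830)
n_1 = (+0.9806, +0.1961)
n_2 = (+0.1312, +0.9914)
n_3 = (-0.9214, -0.3887)
n_4 = (-0.5797, -0.8148)
  (0,1): δ = 89.28°  ·
  (0,2): δ = 18.13°  ✓
  (0,3): δ = 102.28°  ·
  (0,4): δ = 133.98°  ·
  (1,2): δ = 108.85°  ·
  (1,3): δ = 11.56°  ✓
  (1,4): δ = 43.26°  ·
  (2,3): δ = 59.59°  ·
  (2,4): δ = 27.89°  ✓
  (3,4): δ = 148.30°  ·
antipodal pairs: 3

count = 3; pairs: (0,2), (1,3), (2,4)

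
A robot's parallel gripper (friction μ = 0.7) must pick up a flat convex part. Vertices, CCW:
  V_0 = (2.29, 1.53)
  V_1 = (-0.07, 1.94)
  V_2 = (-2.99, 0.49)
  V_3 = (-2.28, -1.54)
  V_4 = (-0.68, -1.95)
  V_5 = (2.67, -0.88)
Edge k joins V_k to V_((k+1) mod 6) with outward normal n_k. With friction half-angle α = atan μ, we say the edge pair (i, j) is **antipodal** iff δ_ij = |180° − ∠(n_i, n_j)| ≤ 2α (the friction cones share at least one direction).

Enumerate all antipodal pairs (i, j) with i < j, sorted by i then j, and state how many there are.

count = 7; pairs: (0,2), (0,3), (0,4), (1,3), (1,4), (2,5), (3,5)

α = atan 0.7 = 34.99°;  2α = 69.98°
n_0 = (+0.1712, +0.9852)
n_1 = (-0.4448, +0.8957)
n_2 = (-0.9439, -0.3301)
n_3 = (-0.2482, -0.9687)
n_4 = (+0.3043, -0.9526)
n_5 = (+0.9878, +0.1558)
  (0,1): δ = 143.74°  ·
  (0,2): δ = 60.87°  ✓
  (0,3): δ = 4.52°  ✓
  (0,4): δ = 27.57°  ✓
  (0,5): δ = 108.82°  ·
  (1,2): δ = 97.13°  ·
  (1,3): δ = 40.78°  ✓
  (1,4): δ = 8.69°  ✓
  (1,5): δ = 72.55°  ·
  (2,3): δ = 123.65°  ·
  (2,4): δ = 91.56°  ·
  (2,5): δ = 10.32°  ✓
  (3,4): δ = 147.91°  ·
  (3,5): δ = 66.67°  ✓
  (4,5): δ = 98.75°  ·
antipodal pairs: 7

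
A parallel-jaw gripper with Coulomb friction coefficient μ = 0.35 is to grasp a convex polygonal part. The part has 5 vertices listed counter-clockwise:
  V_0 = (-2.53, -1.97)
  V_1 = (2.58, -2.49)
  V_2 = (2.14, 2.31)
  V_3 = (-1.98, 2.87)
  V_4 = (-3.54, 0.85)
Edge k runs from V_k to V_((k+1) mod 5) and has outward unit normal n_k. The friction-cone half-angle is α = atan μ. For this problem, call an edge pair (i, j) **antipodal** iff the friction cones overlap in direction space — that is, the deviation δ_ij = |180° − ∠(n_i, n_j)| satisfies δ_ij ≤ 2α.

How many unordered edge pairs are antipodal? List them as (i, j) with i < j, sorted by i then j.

α = atan 0.35 = 19.29°;  2α = 38.58°
n_0 = (-0.1012, -0.9949)
n_1 = (+0.9958, +0.0913)
n_2 = (+0.1347, +0.9909)
n_3 = (-0.7915, +0.6112)
n_4 = (-0.9414, -0.3372)
  (0,1): δ = 78.95°  ·
  (0,2): δ = 1.93°  ✓
  (0,3): δ = 58.13°  ·
  (0,4): δ = 115.52°  ·
  (1,2): δ = 102.98°  ·
  (1,3): δ = 42.92°  ·
  (1,4): δ = 14.47°  ✓
  (2,3): δ = 119.94°  ·
  (2,4): δ = 62.55°  ·
  (3,4): δ = 122.62°  ·
antipodal pairs: 2

count = 2; pairs: (0,2), (1,4)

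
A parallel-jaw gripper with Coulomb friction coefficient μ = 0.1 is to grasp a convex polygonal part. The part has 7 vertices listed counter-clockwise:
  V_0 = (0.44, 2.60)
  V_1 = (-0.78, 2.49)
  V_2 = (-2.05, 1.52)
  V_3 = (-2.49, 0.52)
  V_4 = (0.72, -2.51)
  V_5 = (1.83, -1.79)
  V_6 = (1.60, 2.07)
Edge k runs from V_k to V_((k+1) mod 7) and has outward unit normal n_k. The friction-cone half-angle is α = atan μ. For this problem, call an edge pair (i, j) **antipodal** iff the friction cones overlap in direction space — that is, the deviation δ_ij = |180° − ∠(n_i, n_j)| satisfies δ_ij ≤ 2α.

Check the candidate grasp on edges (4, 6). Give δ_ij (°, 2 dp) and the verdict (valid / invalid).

α = atan 0.1 = 5.71°;  2α = 11.42°
edge 4: e_4 = (+1.11, +0.72);  n_4 = (+0.5442, -0.8390)
edge 6: e_6 = (-1.16, +0.53);  n_6 = (+0.4156, +0.9096)
∠(n_4, n_6) = 122.48°
δ = |180° − 122.48°| = 57.52°
57.52° > 2α = 11.42°  →  invalid

δ = 57.52°, invalid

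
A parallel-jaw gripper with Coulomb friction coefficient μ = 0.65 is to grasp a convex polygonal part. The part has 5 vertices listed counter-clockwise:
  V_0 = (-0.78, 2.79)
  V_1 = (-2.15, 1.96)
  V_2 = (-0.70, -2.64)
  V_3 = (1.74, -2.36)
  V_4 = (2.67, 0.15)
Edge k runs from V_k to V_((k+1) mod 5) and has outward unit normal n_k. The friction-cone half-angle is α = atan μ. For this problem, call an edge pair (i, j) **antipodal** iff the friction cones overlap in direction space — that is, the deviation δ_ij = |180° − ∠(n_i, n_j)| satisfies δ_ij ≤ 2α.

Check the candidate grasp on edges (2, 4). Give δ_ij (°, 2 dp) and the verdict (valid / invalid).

δ = 43.97°, valid

α = atan 0.65 = 33.02°;  2α = 66.05°
edge 2: e_2 = (+2.44, +0.28);  n_2 = (+0.1140, -0.9935)
edge 4: e_4 = (-3.45, +2.64);  n_4 = (+0.6077, +0.7942)
∠(n_2, n_4) = 136.03°
δ = |180° − 136.03°| = 43.97°
43.97° ≤ 2α = 66.05°  →  valid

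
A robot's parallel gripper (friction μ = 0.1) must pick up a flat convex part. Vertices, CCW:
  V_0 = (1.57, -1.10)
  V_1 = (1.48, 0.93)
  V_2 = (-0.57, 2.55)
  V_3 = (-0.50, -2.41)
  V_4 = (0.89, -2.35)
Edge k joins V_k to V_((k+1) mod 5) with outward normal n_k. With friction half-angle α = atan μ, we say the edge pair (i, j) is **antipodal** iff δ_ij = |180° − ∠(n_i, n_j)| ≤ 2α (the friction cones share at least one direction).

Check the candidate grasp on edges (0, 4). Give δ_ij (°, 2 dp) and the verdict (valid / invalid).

δ = 148.92°, invalid

α = atan 0.1 = 5.71°;  2α = 11.42°
edge 0: e_0 = (-0.09, +2.03);  n_0 = (+0.9990, +0.0443)
edge 4: e_4 = (+0.68, +1.25);  n_4 = (+0.8784, -0.4779)
∠(n_0, n_4) = 31.08°
δ = |180° − 31.08°| = 148.92°
148.92° > 2α = 11.42°  →  invalid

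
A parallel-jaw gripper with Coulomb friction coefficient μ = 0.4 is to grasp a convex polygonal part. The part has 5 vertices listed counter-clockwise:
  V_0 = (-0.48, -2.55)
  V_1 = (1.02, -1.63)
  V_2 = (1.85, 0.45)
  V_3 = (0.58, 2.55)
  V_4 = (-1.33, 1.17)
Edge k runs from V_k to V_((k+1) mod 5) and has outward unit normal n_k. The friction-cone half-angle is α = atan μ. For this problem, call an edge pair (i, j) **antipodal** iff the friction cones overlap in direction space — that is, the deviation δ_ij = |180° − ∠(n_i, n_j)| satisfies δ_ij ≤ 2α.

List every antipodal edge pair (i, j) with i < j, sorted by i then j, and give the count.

α = atan 0.4 = 21.80°;  2α = 43.60°
n_0 = (+0.5228, -0.8524)
n_1 = (+0.9288, -0.3706)
n_2 = (+0.8557, +0.5175)
n_3 = (-0.5856, +0.8106)
n_4 = (-0.9749, -0.2228)
  (0,1): δ = 143.28°  ·
  (0,2): δ = 90.36°  ·
  (0,3): δ = 4.33°  ✓
  (0,4): δ = 71.35°  ·
  (1,2): δ = 127.08°  ·
  (1,3): δ = 32.40°  ✓
  (1,4): δ = 34.62°  ✓
  (2,3): δ = 85.32°  ·
  (2,4): δ = 18.29°  ✓
  (3,4): δ = 112.98°  ·
antipodal pairs: 4

count = 4; pairs: (0,3), (1,3), (1,4), (2,4)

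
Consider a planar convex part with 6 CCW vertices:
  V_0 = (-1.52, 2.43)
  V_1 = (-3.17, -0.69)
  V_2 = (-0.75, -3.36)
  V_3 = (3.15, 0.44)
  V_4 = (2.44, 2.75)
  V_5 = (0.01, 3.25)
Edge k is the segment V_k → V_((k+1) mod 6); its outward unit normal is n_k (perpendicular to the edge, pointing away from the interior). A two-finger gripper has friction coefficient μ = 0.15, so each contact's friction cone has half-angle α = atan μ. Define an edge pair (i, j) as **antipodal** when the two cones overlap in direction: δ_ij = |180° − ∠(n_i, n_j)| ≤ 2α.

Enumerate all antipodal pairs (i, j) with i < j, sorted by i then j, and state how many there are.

α = atan 0.15 = 8.53°;  2α = 17.06°
n_0 = (-0.8840, +0.4675)
n_1 = (-0.7409, -0.6716)
n_2 = (+0.6979, -0.7162)
n_3 = (+0.9559, +0.2938)
n_4 = (+0.2015, +0.9795)
n_5 = (-0.4724, +0.8814)
  (0,1): δ = 109.94°  ·
  (0,2): δ = 17.87°  ·
  (0,3): δ = 44.96°  ·
  (0,4): δ = 106.24°  ·
  (0,5): δ = 146.06°  ·
  (1,2): δ = 87.93°  ·
  (1,3): δ = 25.10°  ·
  (1,4): δ = 36.18°  ·
  (1,5): δ = 76.00°  ·
  (2,3): δ = 117.17°  ·
  (2,4): δ = 55.88°  ·
  (2,5): δ = 16.07°  ✓
  (3,4): δ = 118.71°  ·
  (3,5): δ = 78.90°  ·
  (4,5): δ = 140.18°  ·
antipodal pairs: 1

count = 1; pairs: (2,5)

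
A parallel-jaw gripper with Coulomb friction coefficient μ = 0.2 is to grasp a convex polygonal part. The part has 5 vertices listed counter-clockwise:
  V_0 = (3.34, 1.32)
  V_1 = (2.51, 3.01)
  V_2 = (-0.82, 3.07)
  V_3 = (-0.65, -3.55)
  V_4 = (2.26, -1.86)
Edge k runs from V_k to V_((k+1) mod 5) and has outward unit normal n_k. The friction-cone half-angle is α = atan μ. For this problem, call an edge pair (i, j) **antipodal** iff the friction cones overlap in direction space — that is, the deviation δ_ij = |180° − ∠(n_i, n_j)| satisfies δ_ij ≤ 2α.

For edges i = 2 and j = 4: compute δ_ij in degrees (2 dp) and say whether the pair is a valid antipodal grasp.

α = atan 0.2 = 11.31°;  2α = 22.62°
edge 2: e_2 = (+0.17, -6.62);  n_2 = (-0.9997, -0.0257)
edge 4: e_4 = (+1.08, +3.18);  n_4 = (+0.9469, -0.3216)
∠(n_2, n_4) = 159.77°
δ = |180° − 159.77°| = 20.23°
20.23° ≤ 2α = 22.62°  →  valid

δ = 20.23°, valid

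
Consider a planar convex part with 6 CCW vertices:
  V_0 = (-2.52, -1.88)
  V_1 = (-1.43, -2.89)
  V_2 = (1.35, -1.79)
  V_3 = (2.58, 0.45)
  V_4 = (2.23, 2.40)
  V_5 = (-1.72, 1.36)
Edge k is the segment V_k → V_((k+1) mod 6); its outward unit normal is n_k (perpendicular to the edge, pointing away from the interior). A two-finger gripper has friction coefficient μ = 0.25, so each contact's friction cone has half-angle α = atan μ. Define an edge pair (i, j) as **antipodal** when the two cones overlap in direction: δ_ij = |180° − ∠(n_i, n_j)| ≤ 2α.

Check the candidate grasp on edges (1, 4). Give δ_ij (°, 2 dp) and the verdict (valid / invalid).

α = atan 0.25 = 14.04°;  2α = 28.07°
edge 1: e_1 = (+2.78, +1.10);  n_1 = (+0.3679, -0.9299)
edge 4: e_4 = (-3.95, -1.04);  n_4 = (-0.2546, +0.9670)
∠(n_1, n_4) = 173.16°
δ = |180° − 173.16°| = 6.84°
6.84° ≤ 2α = 28.07°  →  valid

δ = 6.84°, valid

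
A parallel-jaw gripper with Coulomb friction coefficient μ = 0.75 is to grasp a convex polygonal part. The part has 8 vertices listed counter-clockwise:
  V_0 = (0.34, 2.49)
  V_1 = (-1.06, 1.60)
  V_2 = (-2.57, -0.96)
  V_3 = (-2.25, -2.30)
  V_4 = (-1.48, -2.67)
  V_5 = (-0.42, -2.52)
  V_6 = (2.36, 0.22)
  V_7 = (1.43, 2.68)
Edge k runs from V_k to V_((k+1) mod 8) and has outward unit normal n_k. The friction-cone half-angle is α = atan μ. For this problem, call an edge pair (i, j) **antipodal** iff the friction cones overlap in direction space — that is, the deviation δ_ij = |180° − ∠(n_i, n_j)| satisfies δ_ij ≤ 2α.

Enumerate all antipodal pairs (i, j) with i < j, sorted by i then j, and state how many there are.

α = atan 0.75 = 36.87°;  2α = 73.74°
n_0 = (-0.5365, +0.8439)
n_1 = (-0.8613, +0.5080)
n_2 = (-0.9727, -0.2323)
n_3 = (-0.4331, -0.9013)
n_4 = (+0.1401, -0.9901)
n_5 = (+0.7020, -0.7122)
n_6 = (+0.9354, +0.3536)
n_7 = (-0.1717, +0.9851)
  (0,1): δ = 152.98°  ·
  (0,2): δ = 109.01°  ·
  (0,3): δ = 58.11°  ✓
  (0,4): δ = 24.39°  ✓
  (0,5): δ = 12.14°  ✓
  (0,6): δ = 78.26°  ·
  (0,7): δ = 157.44°  ·
  (1,2): δ = 136.04°  ·
  (1,3): δ = 85.13°  ·
  (1,4): δ = 51.41°  ✓
  (1,5): δ = 14.88°  ✓
  (1,6): δ = 51.24°  ✓
  (1,7): δ = 130.42°  ·
  (2,3): δ = 129.10°  ·
  (2,4): δ = 95.38°  ·
  (2,5): δ = 58.85°  ✓
  (2,6): δ = 7.28°  ✓
  (2,7): δ = 86.46°  ·
  (3,4): δ = 146.28°  ·
  (3,5): δ = 109.75°  ·
  (3,6): δ = 43.63°  ✓
  (3,7): δ = 35.55°  ✓
  (4,5): δ = 143.47°  ·
  (4,6): δ = 77.35°  ·
  (4,7): δ = 1.83°  ✓
  (5,6): δ = 113.88°  ·
  (5,7): δ = 34.70°  ✓
  (6,7): δ = 100.82°  ·
antipodal pairs: 12

count = 12; pairs: (0,3), (0,4), (0,5), (1,4), (1,5), (1,6), (2,5), (2,6), (3,6), (3,7), (4,7), (5,7)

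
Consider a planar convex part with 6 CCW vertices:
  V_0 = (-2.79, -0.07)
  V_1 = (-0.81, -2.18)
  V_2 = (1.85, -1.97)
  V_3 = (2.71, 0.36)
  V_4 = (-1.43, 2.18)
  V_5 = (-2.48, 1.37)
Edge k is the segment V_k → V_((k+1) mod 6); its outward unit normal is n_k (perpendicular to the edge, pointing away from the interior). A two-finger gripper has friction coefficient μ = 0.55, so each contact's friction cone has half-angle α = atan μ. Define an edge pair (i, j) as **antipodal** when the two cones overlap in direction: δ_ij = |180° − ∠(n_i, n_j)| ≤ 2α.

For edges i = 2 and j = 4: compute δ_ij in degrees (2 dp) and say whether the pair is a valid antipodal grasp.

δ = 32.09°, valid

α = atan 0.55 = 28.81°;  2α = 57.62°
edge 2: e_2 = (+0.86, +2.33);  n_2 = (+0.9381, -0.3463)
edge 4: e_4 = (-1.05, -0.81);  n_4 = (-0.6108, +0.7918)
∠(n_2, n_4) = 147.91°
δ = |180° − 147.91°| = 32.09°
32.09° ≤ 2α = 57.62°  →  valid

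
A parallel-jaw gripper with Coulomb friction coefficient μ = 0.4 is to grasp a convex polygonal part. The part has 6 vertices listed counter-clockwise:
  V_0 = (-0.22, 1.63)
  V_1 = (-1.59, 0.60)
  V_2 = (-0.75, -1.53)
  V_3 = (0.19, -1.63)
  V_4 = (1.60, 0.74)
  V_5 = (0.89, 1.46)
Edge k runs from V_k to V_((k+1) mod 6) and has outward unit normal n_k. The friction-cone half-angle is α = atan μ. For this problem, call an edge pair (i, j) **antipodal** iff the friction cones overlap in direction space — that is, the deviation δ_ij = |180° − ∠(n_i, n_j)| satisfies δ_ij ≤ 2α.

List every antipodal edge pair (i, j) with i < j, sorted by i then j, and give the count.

α = atan 0.4 = 21.80°;  2α = 43.60°
n_0 = (-0.6009, +0.7993)
n_1 = (-0.9303, -0.3669)
n_2 = (-0.1058, -0.9944)
n_3 = (+0.8594, -0.5113)
n_4 = (+0.7120, +0.7021)
n_5 = (+0.1514, +0.9885)
  (0,1): δ = 105.41°  ·
  (0,2): δ = 43.01°  ✓
  (0,3): δ = 22.31°  ✓
  (0,4): δ = 97.66°  ·
  (0,5): δ = 134.36°  ·
  (1,2): δ = 117.60°  ·
  (1,3): δ = 52.27°  ·
  (1,4): δ = 23.08°  ✓
  (1,5): δ = 59.77°  ·
  (2,3): δ = 114.68°  ·
  (2,4): δ = 39.33°  ✓
  (2,5): δ = 2.63°  ✓
  (3,4): δ = 104.65°  ·
  (3,5): δ = 67.96°  ·
  (4,5): δ = 143.31°  ·
antipodal pairs: 5

count = 5; pairs: (0,2), (0,3), (1,4), (2,4), (2,5)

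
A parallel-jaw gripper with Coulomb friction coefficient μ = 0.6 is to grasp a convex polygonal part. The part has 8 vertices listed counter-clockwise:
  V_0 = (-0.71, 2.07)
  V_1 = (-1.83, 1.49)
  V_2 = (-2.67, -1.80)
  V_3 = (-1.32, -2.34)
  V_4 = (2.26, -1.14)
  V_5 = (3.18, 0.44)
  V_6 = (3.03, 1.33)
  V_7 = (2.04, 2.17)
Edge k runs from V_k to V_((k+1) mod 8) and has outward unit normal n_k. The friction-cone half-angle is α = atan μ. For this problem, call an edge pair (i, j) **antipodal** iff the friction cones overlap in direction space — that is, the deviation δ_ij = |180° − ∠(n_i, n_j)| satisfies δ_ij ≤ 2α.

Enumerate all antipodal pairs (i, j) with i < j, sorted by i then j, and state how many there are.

α = atan 0.6 = 30.96°;  2α = 61.93°
n_0 = (-0.4599, +0.8880)
n_1 = (-0.9689, +0.2474)
n_2 = (-0.3714, -0.9285)
n_3 = (+0.3178, -0.9482)
n_4 = (+0.8642, -0.5032)
n_5 = (+0.9861, +0.1662)
n_6 = (+0.6470, +0.7625)
n_7 = (-0.0363, +0.9993)
  (0,1): δ = 131.70°  ·
  (0,2): δ = 49.18°  ✓
  (0,3): δ = 8.85°  ✓
  (0,4): δ = 32.41°  ✓
  (0,5): δ = 72.19°  ·
  (0,6): δ = 112.31°  ·
  (0,7): δ = 154.70°  ·
  (1,2): δ = 97.48°  ·
  (1,3): δ = 57.15°  ✓
  (1,4): δ = 15.89°  ✓
  (1,5): δ = 23.89°  ✓
  (1,6): δ = 64.01°  ·
  (1,7): δ = 106.41°  ·
  (2,3): δ = 139.67°  ·
  (2,4): δ = 98.41°  ·
  (2,5): δ = 58.63°  ✓
  (2,6): δ = 18.51°  ✓
  (2,7): δ = 23.88°  ✓
  (3,4): δ = 138.74°  ·
  (3,5): δ = 98.96°  ·
  (3,6): δ = 58.85°  ✓
  (3,7): δ = 16.45°  ✓
  (4,5): δ = 140.22°  ·
  (4,6): δ = 100.10°  ·
  (4,7): δ = 57.71°  ✓
  (5,6): δ = 139.88°  ·
  (5,7): δ = 97.48°  ·
  (6,7): δ = 137.60°  ·
antipodal pairs: 12

count = 12; pairs: (0,2), (0,3), (0,4), (1,3), (1,4), (1,5), (2,5), (2,6), (2,7), (3,6), (3,7), (4,7)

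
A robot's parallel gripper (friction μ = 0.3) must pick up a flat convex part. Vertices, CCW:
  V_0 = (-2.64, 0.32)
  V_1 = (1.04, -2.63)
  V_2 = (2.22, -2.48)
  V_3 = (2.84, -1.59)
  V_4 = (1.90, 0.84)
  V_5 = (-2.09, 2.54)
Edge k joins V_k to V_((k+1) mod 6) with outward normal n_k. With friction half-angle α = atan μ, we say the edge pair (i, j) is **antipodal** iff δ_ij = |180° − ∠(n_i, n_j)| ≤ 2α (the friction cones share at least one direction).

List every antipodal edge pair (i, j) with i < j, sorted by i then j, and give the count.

count = 4; pairs: (0,3), (0,4), (1,4), (2,5)

α = atan 0.3 = 16.70°;  2α = 33.40°
n_0 = (-0.6255, -0.7802)
n_1 = (+0.1261, -0.9920)
n_2 = (+0.8205, -0.5716)
n_3 = (+0.9327, +0.3608)
n_4 = (+0.3920, +0.9200)
n_5 = (-0.9707, +0.2405)
  (0,1): δ = 134.04°  ·
  (0,2): δ = 86.15°  ·
  (0,3): δ = 30.14°  ✓
  (0,4): δ = 15.64°  ✓
  (0,5): δ = 114.80°  ·
  (1,2): δ = 132.11°  ·
  (1,3): δ = 76.10°  ·
  (1,4): δ = 30.32°  ✓
  (1,5): δ = 68.84°  ·
  (2,3): δ = 123.99°  ·
  (2,4): δ = 78.21°  ·
  (2,5): δ = 20.95°  ✓
  (3,4): δ = 134.23°  ·
  (3,5): δ = 35.06°  ·
  (4,5): δ = 80.84°  ·
antipodal pairs: 4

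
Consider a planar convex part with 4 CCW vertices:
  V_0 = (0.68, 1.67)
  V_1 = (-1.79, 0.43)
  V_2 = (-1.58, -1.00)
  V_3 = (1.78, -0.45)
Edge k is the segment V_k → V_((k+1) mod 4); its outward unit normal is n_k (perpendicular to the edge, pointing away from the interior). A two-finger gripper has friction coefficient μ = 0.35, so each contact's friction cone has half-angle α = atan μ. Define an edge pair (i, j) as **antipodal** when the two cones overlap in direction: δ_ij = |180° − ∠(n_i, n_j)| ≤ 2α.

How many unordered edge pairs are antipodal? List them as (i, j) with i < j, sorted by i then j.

count = 2; pairs: (0,2), (1,3)

α = atan 0.35 = 19.29°;  2α = 38.58°
n_0 = (-0.4487, +0.8937)
n_1 = (-0.9894, -0.1453)
n_2 = (+0.1615, -0.9869)
n_3 = (+0.8876, +0.4606)
  (0,1): δ = 108.30°  ·
  (0,2): δ = 17.36°  ✓
  (0,3): δ = 90.77°  ·
  (1,2): δ = 89.06°  ·
  (1,3): δ = 19.07°  ✓
  (2,3): δ = 71.87°  ·
antipodal pairs: 2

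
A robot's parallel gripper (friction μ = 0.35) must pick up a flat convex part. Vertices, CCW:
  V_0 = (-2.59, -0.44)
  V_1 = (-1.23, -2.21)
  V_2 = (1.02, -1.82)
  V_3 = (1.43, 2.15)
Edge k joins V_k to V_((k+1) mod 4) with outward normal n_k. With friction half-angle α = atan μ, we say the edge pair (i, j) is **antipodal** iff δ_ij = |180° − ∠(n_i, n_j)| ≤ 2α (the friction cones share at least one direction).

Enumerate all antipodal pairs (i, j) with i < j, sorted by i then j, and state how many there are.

α = atan 0.35 = 19.29°;  2α = 38.58°
n_0 = (-0.7930, -0.6093)
n_1 = (+0.1708, -0.9853)
n_2 = (+0.9947, -0.1027)
n_3 = (-0.5416, +0.8406)
  (0,1): δ = 117.70°  ·
  (0,2): δ = 43.43°  ·
  (0,3): δ = 85.26°  ·
  (1,2): δ = 105.73°  ·
  (1,3): δ = 22.96°  ✓
  (2,3): δ = 51.31°  ·
antipodal pairs: 1

count = 1; pairs: (1,3)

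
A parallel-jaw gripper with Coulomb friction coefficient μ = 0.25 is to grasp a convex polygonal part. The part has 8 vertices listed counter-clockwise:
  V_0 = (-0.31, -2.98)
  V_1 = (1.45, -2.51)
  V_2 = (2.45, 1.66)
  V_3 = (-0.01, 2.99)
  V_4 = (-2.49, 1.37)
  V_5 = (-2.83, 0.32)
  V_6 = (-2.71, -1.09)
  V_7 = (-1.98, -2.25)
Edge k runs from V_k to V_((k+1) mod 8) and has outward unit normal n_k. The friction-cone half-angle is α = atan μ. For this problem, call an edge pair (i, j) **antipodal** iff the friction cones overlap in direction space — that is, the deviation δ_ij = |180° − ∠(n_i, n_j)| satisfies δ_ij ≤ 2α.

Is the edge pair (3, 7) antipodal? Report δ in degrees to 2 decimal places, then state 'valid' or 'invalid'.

δ = 56.76°, invalid

α = atan 0.25 = 14.04°;  2α = 28.07°
edge 3: e_3 = (-2.48, -1.62);  n_3 = (-0.5469, +0.8372)
edge 7: e_7 = (+1.67, -0.73);  n_7 = (-0.4005, -0.9163)
∠(n_3, n_7) = 123.24°
δ = |180° − 123.24°| = 56.76°
56.76° > 2α = 28.07°  →  invalid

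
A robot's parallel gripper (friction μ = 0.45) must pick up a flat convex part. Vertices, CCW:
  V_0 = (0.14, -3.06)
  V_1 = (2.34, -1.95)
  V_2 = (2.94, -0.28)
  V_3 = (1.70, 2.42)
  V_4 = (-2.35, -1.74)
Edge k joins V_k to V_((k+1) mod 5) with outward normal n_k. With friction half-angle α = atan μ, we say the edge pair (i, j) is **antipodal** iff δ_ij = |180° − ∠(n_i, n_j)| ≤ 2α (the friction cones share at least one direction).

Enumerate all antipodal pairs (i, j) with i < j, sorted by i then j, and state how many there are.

count = 3; pairs: (0,3), (1,3), (2,4)

α = atan 0.45 = 24.23°;  2α = 48.46°
n_0 = (+0.4505, -0.8928)
n_1 = (+0.9411, -0.3381)
n_2 = (+0.9087, +0.4173)
n_3 = (-0.7165, +0.6976)
n_4 = (-0.4684, -0.8835)
  (0,1): δ = 136.54°  ·
  (0,2): δ = 92.11°  ·
  (0,3): δ = 18.99°  ✓
  (0,4): δ = 125.30°  ·
  (1,2): δ = 135.57°  ·
  (1,3): δ = 24.47°  ✓
  (1,4): δ = 81.83°  ·
  (2,3): δ = 68.90°  ·
  (2,4): δ = 37.40°  ✓
  (3,4): δ = 73.70°  ·
antipodal pairs: 3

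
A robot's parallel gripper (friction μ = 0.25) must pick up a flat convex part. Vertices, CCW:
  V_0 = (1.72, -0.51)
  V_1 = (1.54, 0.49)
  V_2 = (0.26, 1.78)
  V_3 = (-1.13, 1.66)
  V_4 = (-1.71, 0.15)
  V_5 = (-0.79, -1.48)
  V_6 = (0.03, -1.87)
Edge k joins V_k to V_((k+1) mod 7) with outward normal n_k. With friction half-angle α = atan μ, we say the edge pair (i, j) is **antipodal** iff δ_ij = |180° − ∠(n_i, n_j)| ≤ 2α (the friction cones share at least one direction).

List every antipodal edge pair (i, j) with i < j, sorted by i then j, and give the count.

α = atan 0.25 = 14.04°;  2α = 28.07°
n_0 = (+0.9842, +0.1772)
n_1 = (+0.7099, +0.7044)
n_2 = (-0.0860, +0.9963)
n_3 = (-0.9335, +0.3586)
n_4 = (-0.8709, -0.4915)
n_5 = (-0.4295, -0.9031)
n_6 = (+0.6269, -0.7791)
  (0,1): δ = 145.43°  ·
  (0,2): δ = 95.27°  ·
  (0,3): δ = 31.22°  ·
  (0,4): δ = 19.24°  ✓
  (0,5): δ = 54.36°  ·
  (0,6): δ = 118.62°  ·
  (1,2): δ = 129.84°  ·
  (1,3): δ = 65.79°  ·
  (1,4): δ = 15.34°  ✓
  (1,5): δ = 19.79°  ✓
  (1,6): δ = 84.05°  ·
  (2,3): δ = 115.95°  ·
  (2,4): δ = 65.49°  ·
  (2,5): δ = 30.37°  ·
  (2,6): δ = 33.89°  ·
  (3,4): δ = 129.55°  ·
  (3,5): δ = 94.42°  ·
  (3,6): δ = 30.16°  ·
  (4,5): δ = 144.88°  ·
  (4,6): δ = 80.62°  ·
  (5,6): δ = 115.74°  ·
antipodal pairs: 3

count = 3; pairs: (0,4), (1,4), (1,5)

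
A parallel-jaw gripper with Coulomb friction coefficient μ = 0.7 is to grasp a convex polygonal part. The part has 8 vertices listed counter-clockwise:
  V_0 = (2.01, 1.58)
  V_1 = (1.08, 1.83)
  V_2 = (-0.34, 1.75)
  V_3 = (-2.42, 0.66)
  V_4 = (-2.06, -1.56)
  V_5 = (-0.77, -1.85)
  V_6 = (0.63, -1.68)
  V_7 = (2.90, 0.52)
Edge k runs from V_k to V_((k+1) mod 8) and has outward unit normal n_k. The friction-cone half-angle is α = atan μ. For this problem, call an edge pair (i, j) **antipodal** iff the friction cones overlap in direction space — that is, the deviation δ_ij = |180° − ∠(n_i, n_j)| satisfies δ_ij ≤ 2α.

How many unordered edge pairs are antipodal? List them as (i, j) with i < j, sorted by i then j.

count = 14; pairs: (0,3), (0,4), (0,5), (0,6), (1,4), (1,5), (1,6), (2,4), (2,5), (2,6), (3,6), (3,7), (4,7), (5,7)

α = atan 0.7 = 34.99°;  2α = 69.98°
n_0 = (+0.2596, +0.9657)
n_1 = (-0.0562, +0.9984)
n_2 = (-0.4642, +0.8857)
n_3 = (-0.9871, -0.1601)
n_4 = (-0.2193, -0.9757)
n_5 = (+0.1205, -0.9927)
n_6 = (+0.6959, -0.7181)
n_7 = (+0.7658, +0.6430)
  (0,1): δ = 161.73°  ·
  (0,2): δ = 137.30°  ·
  (0,3): δ = 65.74°  ✓
  (0,4): δ = 2.38°  ✓
  (0,5): δ = 21.97°  ✓
  (0,6): δ = 59.15°  ✓
  (0,7): δ = 145.06°  ·
  (1,2): δ = 155.57°  ·
  (1,3): δ = 84.01°  ·
  (1,4): δ = 15.89°  ✓
  (1,5): δ = 3.70°  ✓
  (1,6): δ = 40.88°  ✓
  (1,7): δ = 126.79°  ·
  (2,3): δ = 108.45°  ·
  (2,4): δ = 40.33°  ✓
  (2,5): δ = 20.73°  ✓
  (2,6): δ = 16.45°  ✓
  (2,7): δ = 102.36°  ·
  (3,4): δ = 111.88°  ·
  (3,5): δ = 92.29°  ·
  (3,6): δ = 55.11°  ✓
  (3,7): δ = 30.81°  ✓
  (4,5): δ = 160.41°  ·
  (4,6): δ = 123.23°  ·
  (4,7): δ = 37.31°  ✓
  (5,6): δ = 142.82°  ·
  (5,7): δ = 56.91°  ✓
  (6,7): δ = 94.09°  ·
antipodal pairs: 14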